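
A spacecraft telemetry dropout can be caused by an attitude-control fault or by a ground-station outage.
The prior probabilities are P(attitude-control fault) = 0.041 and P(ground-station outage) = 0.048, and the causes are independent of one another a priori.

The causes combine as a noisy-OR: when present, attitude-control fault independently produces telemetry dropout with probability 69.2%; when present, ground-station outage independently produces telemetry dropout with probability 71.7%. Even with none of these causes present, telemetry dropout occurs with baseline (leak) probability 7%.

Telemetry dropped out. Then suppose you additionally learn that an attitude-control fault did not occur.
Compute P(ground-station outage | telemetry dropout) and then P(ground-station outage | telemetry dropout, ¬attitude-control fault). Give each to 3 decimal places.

Under noisy-OR, P(telemetry dropout | causes) = 1 − (1−0.07)·∏(1−qᵢ) over the active causes.
For the numerator, keep only ground-station outage=true terms: 0.033917 + 0.001808 = 0.035725
The normalizing constant is 0.07·0.959·0.952 + 0.73681·0.959·0.048 + 0.71356·0.041·0.952 + 0.918937·0.041·0.048 = 0.127485
Posterior = 0.035725 / 0.127485 ≈ 0.280

Now also conditioning on attitude-control fault≠true:
P(telemetry dropout | ¬attitude-control fault) = 0.07*0.952 + 0.73681*0.048 = 0.066640 + 0.035367 = 0.102007
The ground-station outage-present share is 0.73681*0.048 = 0.035367.
So P(ground-station outage | telemetry dropout, ¬attitude-control fault) = 0.035367/0.102007 ≈ 0.347.
With attitude-control fault excluded, ground-station outage must carry more of the explanatory weight for the telemetry dropout.

P(ground-station outage | telemetry dropout) ≈ 0.280; P(ground-station outage | telemetry dropout, ¬attitude-control fault) ≈ 0.347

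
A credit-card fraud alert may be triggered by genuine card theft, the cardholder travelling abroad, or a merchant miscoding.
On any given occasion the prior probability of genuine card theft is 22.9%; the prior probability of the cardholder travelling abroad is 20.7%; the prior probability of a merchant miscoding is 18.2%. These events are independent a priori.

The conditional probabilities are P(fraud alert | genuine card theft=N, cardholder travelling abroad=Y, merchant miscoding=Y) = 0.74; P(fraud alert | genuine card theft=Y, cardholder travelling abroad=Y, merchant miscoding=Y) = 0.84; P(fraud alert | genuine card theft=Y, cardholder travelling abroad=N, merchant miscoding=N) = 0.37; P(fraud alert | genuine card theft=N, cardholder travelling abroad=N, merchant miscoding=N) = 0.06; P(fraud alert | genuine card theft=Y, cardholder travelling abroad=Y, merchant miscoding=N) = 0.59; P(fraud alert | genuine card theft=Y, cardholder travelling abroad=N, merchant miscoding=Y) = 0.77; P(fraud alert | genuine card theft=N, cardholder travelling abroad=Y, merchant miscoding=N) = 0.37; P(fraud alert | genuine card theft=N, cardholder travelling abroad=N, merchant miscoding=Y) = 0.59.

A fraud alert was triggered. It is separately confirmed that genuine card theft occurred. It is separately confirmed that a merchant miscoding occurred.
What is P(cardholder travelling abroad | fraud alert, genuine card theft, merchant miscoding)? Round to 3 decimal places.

P(cardholder travelling abroad | fraud alert, genuine card theft, merchant miscoding) ≈ 0.222

Weight on cardholder travelling abroad=true, given the evidence: 0.84*0.207 = 0.173880
The normalizing constant is 0.77*0.793 + 0.84*0.207 = 0.784490
P(cardholder travelling abroad | fraud alert, genuine card theft, merchant miscoding) = 0.173880/0.784490 ≈ 0.222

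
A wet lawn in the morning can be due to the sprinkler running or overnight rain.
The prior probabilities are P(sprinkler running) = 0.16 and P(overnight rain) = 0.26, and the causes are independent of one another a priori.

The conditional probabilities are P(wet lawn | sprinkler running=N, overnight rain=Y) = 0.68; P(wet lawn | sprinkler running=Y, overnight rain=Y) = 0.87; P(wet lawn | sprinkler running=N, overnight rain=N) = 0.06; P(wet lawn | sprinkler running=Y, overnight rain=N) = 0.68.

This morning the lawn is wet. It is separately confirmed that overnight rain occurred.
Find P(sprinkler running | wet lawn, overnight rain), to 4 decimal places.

P(sprinkler running | wet lawn, overnight rain) ≈ 0.1959

P(wet lawn | overnight rain) = 0.68·0.84 + 0.87·0.16 = 0.571200 + 0.139200 = 0.710400
Of this, 0.139200 comes from 0.87·0.16 (the sprinkler running=true cases).
So P(sprinkler running | wet lawn, overnight rain) = 0.139200/0.710400 ≈ 0.1959.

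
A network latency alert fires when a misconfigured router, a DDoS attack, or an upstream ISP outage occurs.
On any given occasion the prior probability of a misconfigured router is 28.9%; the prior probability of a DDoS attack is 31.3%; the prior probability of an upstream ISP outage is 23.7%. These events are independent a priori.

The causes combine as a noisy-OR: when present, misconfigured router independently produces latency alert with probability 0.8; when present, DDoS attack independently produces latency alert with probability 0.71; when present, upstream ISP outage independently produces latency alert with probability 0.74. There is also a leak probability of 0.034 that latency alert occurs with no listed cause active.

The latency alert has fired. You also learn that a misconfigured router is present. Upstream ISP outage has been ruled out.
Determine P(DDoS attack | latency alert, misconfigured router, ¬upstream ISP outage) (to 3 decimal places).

P(DDoS attack | latency alert, misconfigured router, ¬upstream ISP outage) ≈ 0.348

Under noisy-OR, P(latency alert | causes) = 1 − (1−0.034)·∏(1−qᵢ) over the active causes.
Enumerate both values of DDoS attack and weight by the priors:
  P(latency alert | misconfigured router, ¬upstream ISP outage) = 0.8068·0.687 + 0.943972·0.313
        = 0.554272 + 0.295463 = 0.849735
The terms with DDoS attack present sum to 0.295463, so
  P(DDoS attack | latency alert, misconfigured router, ¬upstream ISP outage) = 0.295463 / 0.849735 ≈ 0.348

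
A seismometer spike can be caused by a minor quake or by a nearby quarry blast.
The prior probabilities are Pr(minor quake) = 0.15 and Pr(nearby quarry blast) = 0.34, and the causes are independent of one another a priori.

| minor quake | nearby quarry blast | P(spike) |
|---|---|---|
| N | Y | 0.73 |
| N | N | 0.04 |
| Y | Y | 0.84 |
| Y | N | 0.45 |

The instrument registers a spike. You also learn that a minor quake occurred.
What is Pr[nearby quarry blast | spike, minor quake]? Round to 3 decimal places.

For the numerator, keep only nearby quarry blast=true terms: 0.84·0.34 = 0.285600
Denominator P(spike | minor quake): 0.45·0.66 + 0.84·0.34 = 0.582600
Posterior = 0.285600 / 0.582600 ≈ 0.490

Pr[nearby quarry blast | spike, minor quake] ≈ 0.490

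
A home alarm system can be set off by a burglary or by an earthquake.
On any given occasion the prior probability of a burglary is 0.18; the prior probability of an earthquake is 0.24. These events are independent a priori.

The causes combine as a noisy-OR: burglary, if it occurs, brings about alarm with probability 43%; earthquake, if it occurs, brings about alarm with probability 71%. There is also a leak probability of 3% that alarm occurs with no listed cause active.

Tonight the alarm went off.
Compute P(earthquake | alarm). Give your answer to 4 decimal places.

Under noisy-OR, P(alarm | causes) = 1 − (1−0.03)·∏(1−qᵢ) over the active causes.
For the numerator, keep only earthquake=true terms: 0.141440 + 0.036273 = 0.177713
The normalizing constant is 0.03·0.82·0.76 + 0.7187·0.82·0.24 + 0.4471·0.18·0.76 + 0.839659·0.18·0.24 = 0.257572
P(earthquake | alarm) = 0.177713/0.257572 ≈ 0.6900

P(earthquake | alarm) ≈ 0.6900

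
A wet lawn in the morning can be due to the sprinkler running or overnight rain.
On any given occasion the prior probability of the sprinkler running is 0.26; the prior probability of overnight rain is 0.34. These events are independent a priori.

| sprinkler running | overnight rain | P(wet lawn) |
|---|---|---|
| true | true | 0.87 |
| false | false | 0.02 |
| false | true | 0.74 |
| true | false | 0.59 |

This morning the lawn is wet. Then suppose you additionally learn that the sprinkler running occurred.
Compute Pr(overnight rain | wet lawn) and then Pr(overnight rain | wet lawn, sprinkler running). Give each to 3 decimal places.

Pr(overnight rain | wet lawn) ≈ 0.703; Pr(overnight rain | wet lawn, sprinkler running) ≈ 0.432

P(wet lawn) = 0.02*0.74*0.66 + 0.74*0.74*0.34 + 0.59*0.26*0.66 + 0.87*0.26*0.34 = 0.009768 + 0.186184 + 0.101244 + 0.076908 = 0.374104
Restricting to configurations with overnight rain present: 0.186184 + 0.076908 = 0.263092.
Hence the posterior is 0.263092/0.374104 ≈ 0.703.

With the extra evidence:
Weight on overnight rain=true, given the evidence: 0.87*0.34 = 0.295800
Normalizer over all consistent configurations: 0.59*0.66 + 0.87*0.34 = 0.685200
Posterior = 0.295800 / 0.685200 ≈ 0.432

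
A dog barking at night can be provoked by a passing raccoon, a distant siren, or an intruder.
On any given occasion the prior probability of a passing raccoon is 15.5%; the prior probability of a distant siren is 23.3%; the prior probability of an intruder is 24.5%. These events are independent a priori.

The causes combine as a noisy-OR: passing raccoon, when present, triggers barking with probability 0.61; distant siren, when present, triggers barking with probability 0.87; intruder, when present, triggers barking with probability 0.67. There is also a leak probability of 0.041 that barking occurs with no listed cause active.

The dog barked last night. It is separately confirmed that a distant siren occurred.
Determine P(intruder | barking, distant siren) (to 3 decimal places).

Under noisy-OR, P(barking | causes) = 1 − (1−0.041)·∏(1−qᵢ) over the active causes.
Numerator (weight on configurations with intruder): 0.198508 + 0.037366 = 0.235874
The normalizing constant is 0.87533*0.845*0.755 + 0.958859*0.845*0.245 + 0.951379*0.155*0.755 + 0.983955*0.155*0.245 = 0.905648
P(intruder | barking, distant siren) = 0.235874/0.905648 ≈ 0.260

P(intruder | barking, distant siren) ≈ 0.260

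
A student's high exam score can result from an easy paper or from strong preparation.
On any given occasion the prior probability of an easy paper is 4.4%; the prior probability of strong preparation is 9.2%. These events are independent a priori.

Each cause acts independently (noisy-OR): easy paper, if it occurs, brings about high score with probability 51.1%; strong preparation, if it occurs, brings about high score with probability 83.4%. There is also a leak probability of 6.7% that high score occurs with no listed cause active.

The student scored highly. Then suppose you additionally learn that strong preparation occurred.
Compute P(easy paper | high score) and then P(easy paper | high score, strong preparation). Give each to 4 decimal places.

Under noisy-OR, P(high score | causes) = 1 − (1−0.067)·∏(1−qᵢ) over the active causes.
P(high score) = 0.067×0.956×0.908 + 0.845122×0.956×0.092 + 0.543763×0.044×0.908 + 0.924265×0.044×0.092 = 0.058159 + 0.074330 + 0.021724 + 0.003741 = 0.157954
Restricting to configurations with easy paper present: 0.021724 + 0.003741 = 0.025465.
So P(easy paper | high score) = 0.025465/0.157954 ≈ 0.1612.

Now condition on the additional information:
P(high score | strong preparation) = 0.845122×0.956 + 0.924265×0.044 = 0.807937 + 0.040668 = 0.848605
Restricting to configurations with easy paper present: 0.924265×0.044 = 0.040668.
So P(easy paper | high score, strong preparation) = 0.040668/0.848605 ≈ 0.0479.

P(easy paper | high score) ≈ 0.1612; P(easy paper | high score, strong preparation) ≈ 0.0479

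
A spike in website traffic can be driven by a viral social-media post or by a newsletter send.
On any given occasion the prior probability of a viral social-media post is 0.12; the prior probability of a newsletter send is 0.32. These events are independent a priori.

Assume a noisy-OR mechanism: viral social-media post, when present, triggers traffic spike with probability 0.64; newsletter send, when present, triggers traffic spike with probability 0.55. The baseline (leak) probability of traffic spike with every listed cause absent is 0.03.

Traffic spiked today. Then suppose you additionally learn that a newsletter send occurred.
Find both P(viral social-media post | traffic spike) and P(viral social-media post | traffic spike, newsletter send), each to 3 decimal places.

P(viral social-media post | traffic spike) ≈ 0.326; P(viral social-media post | traffic spike, newsletter send) ≈ 0.169

Under noisy-OR, P(traffic spike | causes) = 1 − (1−0.03)·∏(1−qᵢ) over the active causes.
Numerator (weight on configurations with viral social-media post): 0.053105 + 0.032366 = 0.085471
Normalizer over all consistent configurations: 0.03×0.88×0.68 + 0.5635×0.88×0.32 + 0.6508×0.12×0.68 + 0.84286×0.12×0.32 = 0.262105
Posterior = 0.085471 / 0.262105 ≈ 0.326

Now also conditioning on newsletter send=true:
Sum P(traffic spike|·) weighted by the priors over both values of viral social-media post:
  P(traffic spike | newsletter send) = 0.5635*0.88 + 0.84286*0.12
        = 0.495880 + 0.101143 = 0.597023
Configurations with viral social-media post contribute 0.101143, so
  P(viral social-media post | traffic spike, newsletter send) = 0.101143 / 0.597023 ≈ 0.169
— newsletter send explains away the evidence for viral social-media post.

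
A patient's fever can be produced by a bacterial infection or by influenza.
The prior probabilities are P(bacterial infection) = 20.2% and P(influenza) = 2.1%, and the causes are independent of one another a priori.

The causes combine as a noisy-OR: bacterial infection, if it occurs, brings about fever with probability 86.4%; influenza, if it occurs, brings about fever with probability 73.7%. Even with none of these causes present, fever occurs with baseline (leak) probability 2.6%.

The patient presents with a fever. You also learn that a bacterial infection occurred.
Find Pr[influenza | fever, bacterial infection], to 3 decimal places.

Pr[influenza | fever, bacterial infection] ≈ 0.023

Under noisy-OR, P(fever | causes) = 1 − (1−0.026)·∏(1−qᵢ) over the active causes.
P(fever | bacterial infection) = 0.867536·0.979 + 0.965162·0.021 = 0.849318 + 0.020268 = 0.869586
Restricting to configurations with influenza present: 0.965162·0.021 = 0.020268.
Hence the posterior is 0.020268/0.869586 ≈ 0.023.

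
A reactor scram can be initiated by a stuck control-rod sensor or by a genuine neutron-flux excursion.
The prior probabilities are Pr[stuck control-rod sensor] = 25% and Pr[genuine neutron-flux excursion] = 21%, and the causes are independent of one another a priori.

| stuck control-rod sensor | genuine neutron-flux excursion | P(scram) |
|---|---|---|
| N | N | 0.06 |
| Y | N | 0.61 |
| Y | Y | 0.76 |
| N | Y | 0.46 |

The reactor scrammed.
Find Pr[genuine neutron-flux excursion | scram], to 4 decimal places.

Pr[genuine neutron-flux excursion | scram] ≈ 0.4186

P(scram) = 0.06×0.75×0.79 + 0.46×0.75×0.21 + 0.61×0.25×0.79 + 0.76×0.25×0.21 = 0.035550 + 0.072450 + 0.120475 + 0.039900 = 0.268375
Of this, 0.112350 comes from 0.072450 + 0.039900 (the genuine neutron-flux excursion=true cases).
P(genuine neutron-flux excursion | scram) = 0.112350 / 0.268375 ≈ 0.4186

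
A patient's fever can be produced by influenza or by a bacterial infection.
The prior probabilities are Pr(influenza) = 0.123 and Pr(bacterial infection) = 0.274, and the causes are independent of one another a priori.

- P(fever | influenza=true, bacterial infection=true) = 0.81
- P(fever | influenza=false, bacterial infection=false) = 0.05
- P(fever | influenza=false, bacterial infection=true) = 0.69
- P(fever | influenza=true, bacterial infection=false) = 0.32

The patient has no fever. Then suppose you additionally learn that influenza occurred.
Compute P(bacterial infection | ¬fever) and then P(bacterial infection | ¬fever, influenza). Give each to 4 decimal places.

Numerator (weight on configurations with bacterial infection): 0.074492 + 0.006403 = 0.080895
The normalizing constant is 0.95·0.877·0.726 + 0.31·0.877·0.274 + 0.68·0.123·0.726 + 0.19·0.123·0.274 = 0.746485
Posterior = 0.080895 / 0.746485 ≈ 0.1084

Now also conditioning on influenza=true:
P(¬fever | influenza) = 0.68×0.726 + 0.19×0.274 = 0.493680 + 0.052060 = 0.545740
Restricting to configurations with bacterial infection present: 0.19×0.274 = 0.052060.
P(bacterial infection | ¬fever, influenza) = 0.052060 / 0.545740 ≈ 0.0954

P(bacterial infection | ¬fever) ≈ 0.1084; P(bacterial infection | ¬fever, influenza) ≈ 0.0954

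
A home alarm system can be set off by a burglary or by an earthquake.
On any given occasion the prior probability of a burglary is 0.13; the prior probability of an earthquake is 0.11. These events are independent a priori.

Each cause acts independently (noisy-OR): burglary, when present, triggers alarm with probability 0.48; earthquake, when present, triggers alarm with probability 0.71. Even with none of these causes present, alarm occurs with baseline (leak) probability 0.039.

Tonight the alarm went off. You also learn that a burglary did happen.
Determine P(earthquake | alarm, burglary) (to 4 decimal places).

Under noisy-OR, P(alarm | causes) = 1 − (1−0.039)·∏(1−qᵢ) over the active causes.
P(alarm | burglary) = 0.50028·0.89 + 0.855081·0.11 = 0.445249 + 0.094059 = 0.539308
The earthquake-present share is 0.855081·0.11 = 0.094059.
Hence the posterior is 0.094059/0.539308 ≈ 0.1744.

P(earthquake | alarm, burglary) ≈ 0.1744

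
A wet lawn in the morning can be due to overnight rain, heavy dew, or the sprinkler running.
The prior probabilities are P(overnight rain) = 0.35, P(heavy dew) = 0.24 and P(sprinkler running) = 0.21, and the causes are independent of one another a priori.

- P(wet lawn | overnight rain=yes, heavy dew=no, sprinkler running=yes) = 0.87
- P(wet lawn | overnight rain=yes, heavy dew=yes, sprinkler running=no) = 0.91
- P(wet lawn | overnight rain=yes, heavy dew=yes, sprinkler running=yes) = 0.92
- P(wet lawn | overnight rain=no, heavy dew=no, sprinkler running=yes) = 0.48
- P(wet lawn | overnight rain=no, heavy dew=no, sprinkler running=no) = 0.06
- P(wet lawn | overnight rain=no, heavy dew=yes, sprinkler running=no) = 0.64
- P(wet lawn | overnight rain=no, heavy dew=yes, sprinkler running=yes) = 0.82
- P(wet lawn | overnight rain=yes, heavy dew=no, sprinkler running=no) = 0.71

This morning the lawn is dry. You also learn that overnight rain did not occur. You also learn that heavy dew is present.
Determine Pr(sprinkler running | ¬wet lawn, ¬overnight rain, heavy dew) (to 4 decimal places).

By total probability over both values of sprinkler running:
  P(¬wet lawn | ¬overnight rain, heavy dew) = 0.36·0.79 + 0.18·0.21
        = 0.284400 + 0.037800 = 0.322200
The terms with sprinkler running present sum to 0.037800, so
  P(sprinkler running | ¬wet lawn, ¬overnight rain, heavy dew) = 0.037800 / 0.322200 ≈ 0.1173

Pr(sprinkler running | ¬wet lawn, ¬overnight rain, heavy dew) ≈ 0.1173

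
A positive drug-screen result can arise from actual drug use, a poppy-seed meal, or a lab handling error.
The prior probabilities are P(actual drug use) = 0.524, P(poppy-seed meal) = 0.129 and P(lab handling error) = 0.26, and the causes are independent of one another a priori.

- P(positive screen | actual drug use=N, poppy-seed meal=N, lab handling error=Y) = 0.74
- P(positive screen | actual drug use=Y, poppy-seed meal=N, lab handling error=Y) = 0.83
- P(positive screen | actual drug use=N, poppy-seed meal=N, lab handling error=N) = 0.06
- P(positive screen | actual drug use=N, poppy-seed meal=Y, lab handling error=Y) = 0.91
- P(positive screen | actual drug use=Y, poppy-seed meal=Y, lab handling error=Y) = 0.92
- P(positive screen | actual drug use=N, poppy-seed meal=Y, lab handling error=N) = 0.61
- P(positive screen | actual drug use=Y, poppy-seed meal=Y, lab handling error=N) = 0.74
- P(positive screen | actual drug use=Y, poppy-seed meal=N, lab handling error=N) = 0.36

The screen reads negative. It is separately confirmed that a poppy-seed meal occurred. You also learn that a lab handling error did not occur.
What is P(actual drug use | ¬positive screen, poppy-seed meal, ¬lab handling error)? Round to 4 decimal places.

P(¬positive screen | poppy-seed meal, ¬lab handling error) = 0.39·0.476 + 0.26·0.524 = 0.185640 + 0.136240 = 0.321880
The actual drug use-present share is 0.26·0.524 = 0.136240.
P(actual drug use | ¬positive screen, poppy-seed meal, ¬lab handling error) = 0.136240 / 0.321880 ≈ 0.4233

P(actual drug use | ¬positive screen, poppy-seed meal, ¬lab handling error) ≈ 0.4233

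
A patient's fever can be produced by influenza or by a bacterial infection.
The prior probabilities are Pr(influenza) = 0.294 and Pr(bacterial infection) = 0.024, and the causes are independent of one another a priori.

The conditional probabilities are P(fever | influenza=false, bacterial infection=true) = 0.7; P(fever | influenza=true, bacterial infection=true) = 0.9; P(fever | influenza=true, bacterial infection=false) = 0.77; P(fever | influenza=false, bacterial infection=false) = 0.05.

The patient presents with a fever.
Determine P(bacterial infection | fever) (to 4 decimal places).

P(bacterial infection | fever) ≈ 0.0666

Numerator (weight on configurations with bacterial infection): 0.011861 + 0.006350 = 0.018211
Normalizer over all consistent configurations: 0.05×0.706×0.976 + 0.7×0.706×0.024 + 0.77×0.294×0.976 + 0.9×0.294×0.024 = 0.273611
P(bacterial infection | fever) = 0.018211/0.273611 ≈ 0.0666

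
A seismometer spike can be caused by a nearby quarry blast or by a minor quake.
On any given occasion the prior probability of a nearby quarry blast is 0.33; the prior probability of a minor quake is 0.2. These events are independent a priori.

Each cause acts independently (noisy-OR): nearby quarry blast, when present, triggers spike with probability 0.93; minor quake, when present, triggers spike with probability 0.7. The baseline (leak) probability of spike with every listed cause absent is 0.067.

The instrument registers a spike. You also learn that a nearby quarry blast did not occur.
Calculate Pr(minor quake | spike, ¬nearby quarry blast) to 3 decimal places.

Pr(minor quake | spike, ¬nearby quarry blast) ≈ 0.729

Under noisy-OR, P(spike | causes) = 1 − (1−0.067)·∏(1−qᵢ) over the active causes.
P(spike | ¬nearby quarry blast) = 0.067·0.8 + 0.7201·0.2 = 0.053600 + 0.144020 = 0.197620
Restricting to configurations with minor quake present: 0.7201·0.2 = 0.144020.
So P(minor quake | spike, ¬nearby quarry blast) = 0.144020/0.197620 ≈ 0.729.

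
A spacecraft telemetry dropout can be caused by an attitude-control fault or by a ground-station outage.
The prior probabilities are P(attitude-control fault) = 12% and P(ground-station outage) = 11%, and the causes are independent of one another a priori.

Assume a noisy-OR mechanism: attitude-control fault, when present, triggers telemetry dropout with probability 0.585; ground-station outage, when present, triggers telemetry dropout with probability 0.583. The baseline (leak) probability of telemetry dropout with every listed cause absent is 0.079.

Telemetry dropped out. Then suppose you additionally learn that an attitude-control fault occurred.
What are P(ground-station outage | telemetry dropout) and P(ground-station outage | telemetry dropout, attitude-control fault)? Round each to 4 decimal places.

P(ground-station outage | telemetry dropout) ≈ 0.3561; P(ground-station outage | telemetry dropout, attitude-control fault) ≈ 0.1440

Under noisy-OR, P(telemetry dropout | causes) = 1 − (1−0.079)·∏(1−qᵢ) over the active causes.
For the numerator, keep only ground-station outage=true terms: 0.059623 + 0.011096 = 0.070719
Normalizer over all consistent configurations: 0.079×0.88×0.89 + 0.615943×0.88×0.11 + 0.617785×0.12×0.89 + 0.840616×0.12×0.11 = 0.198571
P(ground-station outage | telemetry dropout) = 0.070719/0.198571 ≈ 0.3561

Now also conditioning on attitude-control fault=true:
Enumerate both values of ground-station outage and weight by the priors:
  P(telemetry dropout | attitude-control fault) = 0.617785×0.89 + 0.840616×0.11
        = 0.549829 + 0.092468 = 0.642297
The terms with ground-station outage present sum to 0.092468, so
  P(ground-station outage | telemetry dropout, attitude-control fault) = 0.092468 / 0.642297 ≈ 0.1440
— attitude-control fault explains away the evidence for ground-station outage.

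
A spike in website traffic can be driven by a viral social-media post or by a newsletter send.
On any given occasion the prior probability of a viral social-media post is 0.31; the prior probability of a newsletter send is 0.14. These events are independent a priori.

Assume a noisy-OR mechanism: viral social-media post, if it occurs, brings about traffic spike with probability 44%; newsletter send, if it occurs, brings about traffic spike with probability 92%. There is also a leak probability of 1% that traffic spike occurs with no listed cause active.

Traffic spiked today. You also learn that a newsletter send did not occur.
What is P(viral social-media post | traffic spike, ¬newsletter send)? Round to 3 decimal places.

P(viral social-media post | traffic spike, ¬newsletter send) ≈ 0.952

Under noisy-OR, P(traffic spike | causes) = 1 − (1−0.01)·∏(1−qᵢ) over the active causes.
P(traffic spike | ¬newsletter send) = 0.01·0.69 + 0.4456·0.31 = 0.006900 + 0.138136 = 0.145036
The viral social-media post-present share is 0.4456·0.31 = 0.138136.
So P(viral social-media post | traffic spike, ¬newsletter send) = 0.138136/0.145036 ≈ 0.952.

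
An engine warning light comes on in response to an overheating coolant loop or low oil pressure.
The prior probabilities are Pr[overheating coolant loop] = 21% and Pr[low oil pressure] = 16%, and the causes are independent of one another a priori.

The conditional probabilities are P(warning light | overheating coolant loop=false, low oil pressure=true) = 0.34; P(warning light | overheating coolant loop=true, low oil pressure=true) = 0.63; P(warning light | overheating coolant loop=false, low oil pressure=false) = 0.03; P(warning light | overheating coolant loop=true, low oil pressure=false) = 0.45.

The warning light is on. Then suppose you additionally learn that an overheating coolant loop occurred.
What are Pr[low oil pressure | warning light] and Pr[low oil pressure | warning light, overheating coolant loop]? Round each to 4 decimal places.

Pr[low oil pressure | warning light] ≈ 0.3925; Pr[low oil pressure | warning light, overheating coolant loop] ≈ 0.2105

Weight on low oil pressure=true, given the evidence: 0.042976 + 0.021168 = 0.064144
The normalizing constant is 0.03*0.79*0.84 + 0.34*0.79*0.16 + 0.45*0.21*0.84 + 0.63*0.21*0.16 = 0.163432
Posterior = 0.064144 / 0.163432 ≈ 0.3925

Now also conditioning on overheating coolant loop=true:
By total probability over both values of low oil pressure:
  P(warning light | overheating coolant loop) = 0.45·0.84 + 0.63·0.16
        = 0.378000 + 0.100800 = 0.478800
Keeping only the low oil pressure-present terms gives 0.100800, so
  P(low oil pressure | warning light, overheating coolant loop) = 0.100800 / 0.478800 ≈ 0.2105
This is intercausal reasoning (explaining away): once overheating coolant loop accounts for the warning light, low oil pressure becomes less likely.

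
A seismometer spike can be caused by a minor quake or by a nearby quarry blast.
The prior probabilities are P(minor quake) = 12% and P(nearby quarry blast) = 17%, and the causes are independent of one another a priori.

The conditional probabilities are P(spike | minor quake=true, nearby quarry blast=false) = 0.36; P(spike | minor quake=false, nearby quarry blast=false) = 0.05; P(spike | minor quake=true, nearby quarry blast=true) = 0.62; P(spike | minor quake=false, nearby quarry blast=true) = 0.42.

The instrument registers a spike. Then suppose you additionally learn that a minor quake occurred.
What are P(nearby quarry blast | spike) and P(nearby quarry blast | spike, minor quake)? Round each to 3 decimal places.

Sum P(spike|·) weighted by the priors over the 4 (minor quake, nearby quarry blast) configurations:
  P(spike) = 0.05×0.88×0.83 + 0.42×0.88×0.17 + 0.36×0.12×0.83 + 0.62×0.12×0.17
        = 0.036520 + 0.062832 + 0.035856 + 0.012648 = 0.147856
The terms with nearby quarry blast present sum to 0.075480, so
  P(nearby quarry blast | spike) = 0.075480 / 0.147856 ≈ 0.510

With the extra evidence:
Numerator (weight on configurations with nearby quarry blast): 0.62·0.17 = 0.105400
Normalizer over all consistent configurations: 0.36·0.83 + 0.62·0.17 = 0.404200
P(nearby quarry blast | spike, minor quake) = 0.105400/0.404200 ≈ 0.261
The drop from 0.510 to 0.261 is the explaining-away (discounting) effect.

P(nearby quarry blast | spike) ≈ 0.510; P(nearby quarry blast | spike, minor quake) ≈ 0.261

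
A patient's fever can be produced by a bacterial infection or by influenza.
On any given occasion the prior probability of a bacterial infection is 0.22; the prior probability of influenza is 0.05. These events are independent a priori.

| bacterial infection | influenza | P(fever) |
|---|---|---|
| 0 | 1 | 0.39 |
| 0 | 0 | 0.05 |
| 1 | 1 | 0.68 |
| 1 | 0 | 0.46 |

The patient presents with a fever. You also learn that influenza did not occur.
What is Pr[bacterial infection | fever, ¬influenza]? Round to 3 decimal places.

Sum P(fever|·) weighted by the priors over both values of bacterial infection:
  P(fever | ¬influenza) = 0.05×0.78 + 0.46×0.22
        = 0.039000 + 0.101200 = 0.140200
Keeping only the bacterial infection-present terms gives 0.101200, so
  P(bacterial infection | fever, ¬influenza) = 0.101200 / 0.140200 ≈ 0.722

Pr[bacterial infection | fever, ¬influenza] ≈ 0.722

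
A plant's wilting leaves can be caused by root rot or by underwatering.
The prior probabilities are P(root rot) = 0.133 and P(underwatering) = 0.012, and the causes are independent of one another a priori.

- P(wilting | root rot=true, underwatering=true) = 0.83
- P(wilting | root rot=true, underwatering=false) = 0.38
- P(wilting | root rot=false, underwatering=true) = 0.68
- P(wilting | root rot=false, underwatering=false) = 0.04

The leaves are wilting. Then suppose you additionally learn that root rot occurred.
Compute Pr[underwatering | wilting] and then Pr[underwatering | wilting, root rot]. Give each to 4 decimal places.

By total probability over the 4 (root rot, underwatering) configurations:
  P(wilting) = 0.04*0.867*0.988 + 0.68*0.867*0.012 + 0.38*0.133*0.988 + 0.83*0.133*0.012
        = 0.034264 + 0.007075 + 0.049934 + 0.001325 = 0.092598
Configurations with underwatering contribute 0.008400, so
  P(underwatering | wilting) = 0.008400 / 0.092598 ≈ 0.0907

Now condition on the additional information:
Sum P(wilting|·) weighted by the priors over both values of underwatering:
  P(wilting | root rot) = 0.38·0.988 + 0.83·0.012
        = 0.375440 + 0.009960 = 0.385400
Keeping only the underwatering-present terms gives 0.009960, so
  P(underwatering | wilting, root rot) = 0.009960 / 0.385400 ≈ 0.0258

Pr[underwatering | wilting] ≈ 0.0907; Pr[underwatering | wilting, root rot] ≈ 0.0258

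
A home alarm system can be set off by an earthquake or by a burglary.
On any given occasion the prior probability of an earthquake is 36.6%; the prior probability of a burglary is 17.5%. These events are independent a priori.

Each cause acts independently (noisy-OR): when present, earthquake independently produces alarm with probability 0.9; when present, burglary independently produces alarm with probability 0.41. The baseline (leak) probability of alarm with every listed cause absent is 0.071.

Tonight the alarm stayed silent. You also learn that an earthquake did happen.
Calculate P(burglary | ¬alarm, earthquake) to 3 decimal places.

Under noisy-OR, P(alarm | causes) = 1 − (1−0.071)·∏(1−qᵢ) over the active causes.
Weight on burglary=true, given the evidence: 0.054811×0.175 = 0.009592
Denominator P(¬alarm | earthquake): 0.0929×0.825 + 0.054811×0.175 = 0.086234
P(burglary | ¬alarm, earthquake) = 0.009592/0.086234 ≈ 0.111

P(burglary | ¬alarm, earthquake) ≈ 0.111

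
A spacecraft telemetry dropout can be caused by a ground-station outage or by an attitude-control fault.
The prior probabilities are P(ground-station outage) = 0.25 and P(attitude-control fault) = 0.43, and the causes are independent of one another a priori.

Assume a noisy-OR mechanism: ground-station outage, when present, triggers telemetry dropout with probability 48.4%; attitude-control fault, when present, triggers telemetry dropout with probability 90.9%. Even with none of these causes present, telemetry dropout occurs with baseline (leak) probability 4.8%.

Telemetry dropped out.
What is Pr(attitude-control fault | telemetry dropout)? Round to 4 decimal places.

Under noisy-OR, P(telemetry dropout | causes) = 1 − (1−0.048)·∏(1−qᵢ) over the active causes.
By total probability over the 4 (ground-station outage, attitude-control fault) configurations:
  P(telemetry dropout) = 0.048*0.75*0.57 + 0.913368*0.75*0.43 + 0.508768*0.25*0.57 + 0.955298*0.25*0.43
        = 0.020520 + 0.294561 + 0.072499 + 0.102695 = 0.490275
The terms with attitude-control fault present sum to 0.397256, so
  P(attitude-control fault | telemetry dropout) = 0.397256 / 0.490275 ≈ 0.8103

Pr(attitude-control fault | telemetry dropout) ≈ 0.8103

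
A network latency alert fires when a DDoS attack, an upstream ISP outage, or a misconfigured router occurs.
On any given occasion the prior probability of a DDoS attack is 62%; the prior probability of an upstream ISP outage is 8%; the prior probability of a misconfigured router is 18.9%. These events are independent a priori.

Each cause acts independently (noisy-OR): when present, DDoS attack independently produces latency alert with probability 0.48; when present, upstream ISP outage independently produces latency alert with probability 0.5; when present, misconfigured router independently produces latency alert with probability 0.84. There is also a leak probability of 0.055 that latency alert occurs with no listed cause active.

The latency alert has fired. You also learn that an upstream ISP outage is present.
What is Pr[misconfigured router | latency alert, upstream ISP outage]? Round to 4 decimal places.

Under noisy-OR, P(latency alert | causes) = 1 − (1−0.055)·∏(1−qᵢ) over the active causes.
P(latency alert | upstream ISP outage) = 0.5275·0.38·0.811 + 0.9244·0.38·0.189 + 0.7543·0.62·0.811 + 0.960688·0.62·0.189 = 0.162565 + 0.066390 + 0.379277 + 0.112573 = 0.720805
Restricting to configurations with misconfigured router present: 0.066390 + 0.112573 = 0.178963.
Hence the posterior is 0.178963/0.720805 ≈ 0.2483.

Pr[misconfigured router | latency alert, upstream ISP outage] ≈ 0.2483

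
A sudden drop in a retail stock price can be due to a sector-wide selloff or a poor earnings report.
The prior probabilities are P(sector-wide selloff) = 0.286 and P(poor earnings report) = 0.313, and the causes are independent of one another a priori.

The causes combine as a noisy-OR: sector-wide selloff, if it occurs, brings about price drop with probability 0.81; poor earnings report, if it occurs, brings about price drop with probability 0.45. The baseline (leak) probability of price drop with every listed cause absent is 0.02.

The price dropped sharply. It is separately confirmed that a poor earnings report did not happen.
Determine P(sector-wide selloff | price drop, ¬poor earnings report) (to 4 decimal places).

Under noisy-OR, P(price drop | causes) = 1 − (1−0.02)·∏(1−qᵢ) over the active causes.
P(price drop | ¬poor earnings report) = 0.02*0.714 + 0.8138*0.286 = 0.014280 + 0.232747 = 0.247027
Of this, 0.232747 comes from 0.8138*0.286 (the sector-wide selloff=true cases).
Hence the posterior is 0.232747/0.247027 ≈ 0.9422.

P(sector-wide selloff | price drop, ¬poor earnings report) ≈ 0.9422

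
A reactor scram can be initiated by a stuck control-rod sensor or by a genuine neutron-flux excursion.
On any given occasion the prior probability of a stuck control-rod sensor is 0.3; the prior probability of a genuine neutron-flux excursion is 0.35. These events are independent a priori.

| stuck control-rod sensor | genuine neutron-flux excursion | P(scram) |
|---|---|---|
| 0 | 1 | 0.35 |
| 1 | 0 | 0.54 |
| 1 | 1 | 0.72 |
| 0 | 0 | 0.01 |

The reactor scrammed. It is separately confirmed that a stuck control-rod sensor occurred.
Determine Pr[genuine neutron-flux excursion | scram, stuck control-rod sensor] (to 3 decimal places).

Weight on genuine neutron-flux excursion=true, given the evidence: 0.72×0.35 = 0.252000
Normalizer over all consistent configurations: 0.54×0.65 + 0.72×0.35 = 0.603000
Posterior = 0.252000 / 0.603000 ≈ 0.418

Pr[genuine neutron-flux excursion | scram, stuck control-rod sensor] ≈ 0.418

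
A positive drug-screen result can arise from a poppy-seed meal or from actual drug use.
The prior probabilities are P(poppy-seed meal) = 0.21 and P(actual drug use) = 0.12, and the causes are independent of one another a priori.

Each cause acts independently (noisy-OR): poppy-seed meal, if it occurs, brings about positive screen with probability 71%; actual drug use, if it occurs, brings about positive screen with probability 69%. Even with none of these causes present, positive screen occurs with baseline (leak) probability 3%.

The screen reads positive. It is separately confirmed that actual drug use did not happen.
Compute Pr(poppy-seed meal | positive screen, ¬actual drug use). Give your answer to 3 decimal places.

Pr(poppy-seed meal | positive screen, ¬actual drug use) ≈ 0.864

Under noisy-OR, P(positive screen | causes) = 1 − (1−0.03)·∏(1−qᵢ) over the active causes.
P(positive screen | ¬actual drug use) = 0.03*0.79 + 0.7187*0.21 = 0.023700 + 0.150927 = 0.174627
The poppy-seed meal-present share is 0.7187*0.21 = 0.150927.
Hence the posterior is 0.150927/0.174627 ≈ 0.864.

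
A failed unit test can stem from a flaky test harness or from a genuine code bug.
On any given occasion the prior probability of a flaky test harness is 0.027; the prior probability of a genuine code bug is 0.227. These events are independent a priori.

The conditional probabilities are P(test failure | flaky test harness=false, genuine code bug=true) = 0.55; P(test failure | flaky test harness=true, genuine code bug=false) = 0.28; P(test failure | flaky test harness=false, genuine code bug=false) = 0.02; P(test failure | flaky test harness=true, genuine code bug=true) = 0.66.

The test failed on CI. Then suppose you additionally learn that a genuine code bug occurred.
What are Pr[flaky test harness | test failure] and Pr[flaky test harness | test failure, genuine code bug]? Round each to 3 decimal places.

Pr[flaky test harness | test failure] ≈ 0.068; Pr[flaky test harness | test failure, genuine code bug] ≈ 0.032

Enumerate the 4 (flaky test harness, genuine code bug) configurations and weight by the priors:
  P(test failure) = 0.02·0.973·0.773 + 0.55·0.973·0.227 + 0.28·0.027·0.773 + 0.66·0.027·0.227
        = 0.015043 + 0.121479 + 0.005844 + 0.004045 = 0.146411
The terms with flaky test harness present sum to 0.009889, so
  P(flaky test harness | test failure) = 0.009889 / 0.146411 ≈ 0.068

With the extra evidence:
Enumerate both values of flaky test harness and weight by the priors:
  P(test failure | genuine code bug) = 0.55*0.973 + 0.66*0.027
        = 0.535150 + 0.017820 = 0.552970
Configurations with flaky test harness contribute 0.017820, so
  P(flaky test harness | test failure, genuine code bug) = 0.017820 / 0.552970 ≈ 0.032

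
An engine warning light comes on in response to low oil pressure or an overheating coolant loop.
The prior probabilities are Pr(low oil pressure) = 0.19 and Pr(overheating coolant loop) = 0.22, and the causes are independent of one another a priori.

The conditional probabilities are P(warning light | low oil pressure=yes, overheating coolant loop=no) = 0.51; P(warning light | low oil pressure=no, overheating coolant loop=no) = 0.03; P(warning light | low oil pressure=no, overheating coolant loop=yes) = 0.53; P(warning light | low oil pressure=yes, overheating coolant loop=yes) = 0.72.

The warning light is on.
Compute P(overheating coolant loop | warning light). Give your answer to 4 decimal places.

P(overheating coolant loop | warning light) ≈ 0.5685

P(warning light) = 0.03*0.81*0.78 + 0.53*0.81*0.22 + 0.51*0.19*0.78 + 0.72*0.19*0.22 = 0.018954 + 0.094446 + 0.075582 + 0.030096 = 0.219078
The overheating coolant loop-present share is 0.094446 + 0.030096 = 0.124542.
Hence the posterior is 0.124542/0.219078 ≈ 0.5685.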